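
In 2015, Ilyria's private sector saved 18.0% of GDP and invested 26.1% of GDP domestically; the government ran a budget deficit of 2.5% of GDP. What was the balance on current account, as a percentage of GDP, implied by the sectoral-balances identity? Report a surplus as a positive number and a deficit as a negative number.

By the sectoral-balances identity, CA = (S_private - I) + (T - G).
Private balance = 18.0 - 26.1 = -8.1
Government balance (T - G) = -2.5
CA = -8.1 + (-2.5) = -10.6

-10.6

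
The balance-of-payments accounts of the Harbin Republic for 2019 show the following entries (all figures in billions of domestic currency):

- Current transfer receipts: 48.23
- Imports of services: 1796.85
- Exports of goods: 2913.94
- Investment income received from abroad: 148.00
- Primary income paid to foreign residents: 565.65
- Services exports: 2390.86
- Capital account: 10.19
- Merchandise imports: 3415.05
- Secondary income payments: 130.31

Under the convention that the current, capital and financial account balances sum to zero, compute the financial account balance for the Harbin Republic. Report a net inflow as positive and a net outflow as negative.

Goods balance = 2913.94 - 3415.05 = -501.11
Services balance = 2390.86 - 1796.85 = 594.01
Trade balance (goods + services) = -501.11 + 594.01 = 92.90
Net primary income = 148.00 - 565.65 = -417.65
Net secondary income = 48.23 - 130.31 = -82.08
Current account = 92.90 + (-417.65) + (-82.08) = -406.83
Financial account = -(-406.83 + 10.19) = 396.64

396.64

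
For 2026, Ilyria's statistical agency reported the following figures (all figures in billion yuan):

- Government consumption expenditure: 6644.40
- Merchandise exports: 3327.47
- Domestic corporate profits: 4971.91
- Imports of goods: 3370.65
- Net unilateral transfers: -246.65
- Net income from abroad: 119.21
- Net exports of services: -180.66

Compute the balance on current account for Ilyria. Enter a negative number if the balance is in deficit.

Goods balance = 3327.47 - 3370.65 = -43.18
Services balance = -180.66
Trade balance (goods + services) = -43.18 + (-180.66) = -223.84
Net primary income = 119.21
Net secondary income = -246.65
Current account = -223.84 + 119.21 + (-246.65) = -351.28

-351.28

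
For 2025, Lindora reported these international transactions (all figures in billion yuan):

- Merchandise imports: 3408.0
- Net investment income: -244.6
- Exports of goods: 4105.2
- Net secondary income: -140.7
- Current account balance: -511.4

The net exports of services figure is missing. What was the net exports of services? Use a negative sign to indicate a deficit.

-823.3

Current account = goods balance + services balance + net primary income + net secondary income
Sum of the known components = 311.9
Net exports of services = CA - (known components) = -511.4 - 311.9 = -823.3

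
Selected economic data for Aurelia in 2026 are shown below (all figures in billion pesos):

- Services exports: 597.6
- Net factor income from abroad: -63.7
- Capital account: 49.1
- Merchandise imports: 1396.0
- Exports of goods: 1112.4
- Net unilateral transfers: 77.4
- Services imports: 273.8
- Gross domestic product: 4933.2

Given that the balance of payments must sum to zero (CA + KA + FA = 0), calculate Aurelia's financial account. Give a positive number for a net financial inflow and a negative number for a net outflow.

Goods balance = 1112.4 - 1396.0 = -283.6
Services balance = 597.6 - 273.8 = 323.8
Trade balance (goods + services) = -283.6 + 323.8 = 40.2
Net primary income = -63.7
Net secondary income = 77.4
Current account = 40.2 + (-63.7) + 77.4 = 53.9
Financial account = -(53.9 + 49.1) = -103.0

-103.0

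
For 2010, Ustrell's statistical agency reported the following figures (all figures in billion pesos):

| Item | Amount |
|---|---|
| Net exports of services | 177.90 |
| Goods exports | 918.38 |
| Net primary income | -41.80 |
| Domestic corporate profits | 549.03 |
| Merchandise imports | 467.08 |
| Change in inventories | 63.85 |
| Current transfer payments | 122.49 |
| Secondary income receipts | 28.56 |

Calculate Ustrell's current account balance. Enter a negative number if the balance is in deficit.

493.47

Goods balance = 918.38 - 467.08 = 451.30
Services balance = 177.90
Trade balance (goods + services) = 451.30 + 177.90 = 629.20
Net primary income = -41.80
Net secondary income = 28.56 - 122.49 = -93.93
Current account = 629.20 + (-41.80) + (-93.93) = 493.47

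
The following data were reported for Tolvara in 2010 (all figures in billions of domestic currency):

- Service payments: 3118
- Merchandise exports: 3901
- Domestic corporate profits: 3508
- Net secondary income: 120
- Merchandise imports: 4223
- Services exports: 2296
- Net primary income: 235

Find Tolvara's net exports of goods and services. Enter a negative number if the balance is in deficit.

Goods balance = 3901 - 4223 = -322
Services balance = 2296 - 3118 = -822
Trade balance (goods + services) = -322 + (-822) = -1144

-1144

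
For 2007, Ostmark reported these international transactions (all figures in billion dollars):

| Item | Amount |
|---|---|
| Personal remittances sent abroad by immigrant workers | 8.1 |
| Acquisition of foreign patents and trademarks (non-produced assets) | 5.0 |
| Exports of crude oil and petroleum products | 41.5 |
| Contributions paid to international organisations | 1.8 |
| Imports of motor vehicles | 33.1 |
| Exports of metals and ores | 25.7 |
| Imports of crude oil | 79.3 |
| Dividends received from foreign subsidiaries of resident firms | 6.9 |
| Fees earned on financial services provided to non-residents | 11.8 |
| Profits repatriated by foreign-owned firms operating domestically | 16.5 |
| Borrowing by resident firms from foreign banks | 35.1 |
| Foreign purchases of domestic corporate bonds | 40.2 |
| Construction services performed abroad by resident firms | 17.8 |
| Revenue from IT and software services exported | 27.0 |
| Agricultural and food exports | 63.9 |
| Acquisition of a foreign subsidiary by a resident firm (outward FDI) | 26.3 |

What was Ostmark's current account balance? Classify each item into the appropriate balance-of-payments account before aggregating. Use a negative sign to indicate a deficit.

Goods: 25.7 - 79.3 - 33.1 + 41.5 + 63.9 = 18.7
Services: 27.0 + 17.8 + 11.8 = 56.6
Primary income: -16.5 + 6.9 = -9.6
Secondary income: -1.8 - 8.1 = -9.9
Current account = 18.7 + 56.6 + (-9.6) + (-9.9) = 55.8
(Excluded from the current account — capital account: acquisition of foreign patents and trademarks (non-produced assets) 5.0; financial account: borrowing by resident firms from foreign banks 35.1, foreign purchases of domestic corporate bonds 40.2, acquisition of a foreign subsidiary by a resident firm (outward FDI) 26.3.)

55.8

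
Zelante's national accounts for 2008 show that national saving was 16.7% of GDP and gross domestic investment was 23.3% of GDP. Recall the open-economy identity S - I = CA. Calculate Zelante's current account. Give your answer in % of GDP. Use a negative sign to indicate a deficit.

S - I = CA (net lending to the rest of the world).
CA = S - I = 16.7 - 23.3 = -6.6

-6.6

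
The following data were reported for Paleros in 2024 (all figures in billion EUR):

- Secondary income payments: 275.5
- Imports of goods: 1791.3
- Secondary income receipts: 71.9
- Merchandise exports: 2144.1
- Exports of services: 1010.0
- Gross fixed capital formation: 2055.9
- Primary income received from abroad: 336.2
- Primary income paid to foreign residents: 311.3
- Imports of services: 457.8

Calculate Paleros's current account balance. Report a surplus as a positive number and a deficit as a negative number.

726.3

Goods balance = 2144.1 - 1791.3 = 352.8
Services balance = 1010.0 - 457.8 = 552.2
Trade balance (goods + services) = 352.8 + 552.2 = 905.0
Net primary income = 336.2 - 311.3 = 24.9
Net secondary income = 71.9 - 275.5 = -203.6
Current account = 905.0 + 24.9 + (-203.6) = 726.3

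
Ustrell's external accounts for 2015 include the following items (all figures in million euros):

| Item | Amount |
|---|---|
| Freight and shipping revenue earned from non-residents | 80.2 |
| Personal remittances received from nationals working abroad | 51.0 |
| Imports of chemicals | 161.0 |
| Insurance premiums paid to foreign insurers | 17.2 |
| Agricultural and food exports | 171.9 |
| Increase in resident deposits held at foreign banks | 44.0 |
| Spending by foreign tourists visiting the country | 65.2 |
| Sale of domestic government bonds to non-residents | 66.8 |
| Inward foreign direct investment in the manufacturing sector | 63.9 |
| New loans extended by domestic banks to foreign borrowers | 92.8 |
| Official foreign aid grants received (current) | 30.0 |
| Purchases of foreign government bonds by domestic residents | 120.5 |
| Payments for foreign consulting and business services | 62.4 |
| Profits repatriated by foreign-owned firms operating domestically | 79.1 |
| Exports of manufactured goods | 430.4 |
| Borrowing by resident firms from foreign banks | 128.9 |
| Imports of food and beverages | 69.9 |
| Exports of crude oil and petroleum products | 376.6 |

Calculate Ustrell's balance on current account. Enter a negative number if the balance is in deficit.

815.7

Goods: 430.4 - 161.0 + 171.9 - 69.9 + 376.6 = 748.0
Services: -17.2 + 65.2 + 80.2 - 62.4 = 65.8
Primary income: -79.1
Secondary income: 30.0 + 51.0 = 81.0
Current account = 748.0 + 65.8 + (-79.1) + 81.0 = 815.7
(Excluded from the current account — financial account: increase in resident deposits held at foreign banks 44.0, sale of domestic government bonds to non-residents 66.8, inward foreign direct investment in the manufacturing sector 63.9, new loans extended by domestic banks to foreign borrowers 92.8, purchases of foreign government bonds by domestic residents 120.5, borrowing by resident firms from foreign banks 128.9.)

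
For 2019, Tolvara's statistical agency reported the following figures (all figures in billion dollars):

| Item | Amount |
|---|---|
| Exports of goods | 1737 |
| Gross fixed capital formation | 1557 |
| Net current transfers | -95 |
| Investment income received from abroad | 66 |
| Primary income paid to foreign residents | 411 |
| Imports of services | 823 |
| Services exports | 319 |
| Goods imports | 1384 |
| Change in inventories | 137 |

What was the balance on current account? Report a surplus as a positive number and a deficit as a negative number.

-591

Goods balance = 1737 - 1384 = 353
Services balance = 319 - 823 = -504
Trade balance (goods + services) = 353 + (-504) = -151
Net primary income = 66 - 411 = -345
Net secondary income = -95
Current account = -151 + (-345) + (-95) = -591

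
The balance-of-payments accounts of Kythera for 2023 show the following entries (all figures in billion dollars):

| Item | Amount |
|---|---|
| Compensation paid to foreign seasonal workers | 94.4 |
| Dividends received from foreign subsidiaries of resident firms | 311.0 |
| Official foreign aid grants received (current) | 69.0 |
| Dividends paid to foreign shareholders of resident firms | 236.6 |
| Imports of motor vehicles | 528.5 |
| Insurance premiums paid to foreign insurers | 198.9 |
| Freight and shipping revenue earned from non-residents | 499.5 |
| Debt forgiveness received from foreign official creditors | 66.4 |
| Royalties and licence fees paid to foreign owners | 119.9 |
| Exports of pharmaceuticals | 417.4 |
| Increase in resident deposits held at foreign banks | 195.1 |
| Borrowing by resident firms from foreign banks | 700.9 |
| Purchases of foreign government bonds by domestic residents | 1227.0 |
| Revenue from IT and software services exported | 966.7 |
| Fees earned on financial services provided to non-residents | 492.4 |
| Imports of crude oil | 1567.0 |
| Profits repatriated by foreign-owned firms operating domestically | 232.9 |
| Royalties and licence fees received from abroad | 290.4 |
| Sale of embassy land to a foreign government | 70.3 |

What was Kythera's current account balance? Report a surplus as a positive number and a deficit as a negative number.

Goods: 417.4 - 1567.0 - 528.5 = -1678.1
Services: -198.9 + 492.4 - 119.9 + 966.7 + 499.5 + 290.4 = 1930.2
Primary income: -232.9 - 94.4 + 311.0 - 236.6 = -252.9
Secondary income: 69.0
Current account = (-1678.1) + 1930.2 + (-252.9) + 69.0 = 68.2
(Excluded from the current account — capital account: debt forgiveness received from foreign official creditors 66.4, sale of embassy land to a foreign government 70.3; financial account: increase in resident deposits held at foreign banks 195.1, borrowing by resident firms from foreign banks 700.9, purchases of foreign government bonds by domestic residents 1227.0.)

68.2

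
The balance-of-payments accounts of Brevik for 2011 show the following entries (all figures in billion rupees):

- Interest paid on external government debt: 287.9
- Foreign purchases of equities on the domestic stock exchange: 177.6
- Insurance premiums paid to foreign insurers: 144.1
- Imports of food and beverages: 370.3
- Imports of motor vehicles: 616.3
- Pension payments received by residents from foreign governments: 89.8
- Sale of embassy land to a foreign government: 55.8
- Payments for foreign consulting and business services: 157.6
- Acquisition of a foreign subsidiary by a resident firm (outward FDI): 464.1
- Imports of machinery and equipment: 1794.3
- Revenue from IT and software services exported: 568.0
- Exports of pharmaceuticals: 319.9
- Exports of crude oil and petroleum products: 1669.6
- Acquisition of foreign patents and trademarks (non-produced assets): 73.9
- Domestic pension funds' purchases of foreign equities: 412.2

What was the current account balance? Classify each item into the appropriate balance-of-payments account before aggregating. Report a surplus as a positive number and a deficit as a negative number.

Goods: -370.3 + 319.9 + 1669.6 - 1794.3 - 616.3 = -791.4
Services: -157.6 - 144.1 + 568.0 = 266.3
Primary income: -287.9
Secondary income: 89.8
Current account = (-791.4) + 266.3 + (-287.9) + 89.8 = -723.2
(Excluded from the current account — financial account: foreign purchases of equities on the domestic stock exchange 177.6, acquisition of a foreign subsidiary by a resident firm (outward FDI) 464.1, domestic pension funds' purchases of foreign equities 412.2; capital account: sale of embassy land to a foreign government 55.8, acquisition of foreign patents and trademarks (non-produced assets) 73.9.)

-723.2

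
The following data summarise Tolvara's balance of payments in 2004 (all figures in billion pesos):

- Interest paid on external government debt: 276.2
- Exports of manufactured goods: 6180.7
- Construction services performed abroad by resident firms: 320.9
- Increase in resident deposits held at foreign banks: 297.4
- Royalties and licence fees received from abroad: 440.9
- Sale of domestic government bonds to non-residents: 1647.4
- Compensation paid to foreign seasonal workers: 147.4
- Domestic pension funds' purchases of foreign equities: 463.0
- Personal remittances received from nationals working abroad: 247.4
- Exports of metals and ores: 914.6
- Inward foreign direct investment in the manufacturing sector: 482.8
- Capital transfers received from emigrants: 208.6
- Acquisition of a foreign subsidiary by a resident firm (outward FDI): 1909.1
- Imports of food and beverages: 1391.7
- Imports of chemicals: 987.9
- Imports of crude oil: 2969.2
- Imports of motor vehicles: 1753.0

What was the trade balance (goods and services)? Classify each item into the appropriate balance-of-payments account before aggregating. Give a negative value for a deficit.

755.3

Goods: -1753.0 + 914.6 - 987.9 - 2969.2 + 6180.7 - 1391.7 = -6.5
Services: 320.9 + 440.9 = 761.8
Trade balance = -6.5 + 761.8 = 755.3
(Excluded from the trade balance — primary income: interest paid on external government debt 276.2, compensation paid to foreign seasonal workers 147.4; financial account: increase in resident deposits held at foreign banks 297.4, sale of domestic government bonds to non-residents 1647.4, domestic pension funds' purchases of foreign equities 463.0, inward foreign direct investment in the manufacturing sector 482.8, acquisition of a foreign subsidiary by a resident firm (outward FDI) 1909.1; secondary income: personal remittances received from nationals working abroad 247.4; capital account: capital transfers received from emigrants 208.6.)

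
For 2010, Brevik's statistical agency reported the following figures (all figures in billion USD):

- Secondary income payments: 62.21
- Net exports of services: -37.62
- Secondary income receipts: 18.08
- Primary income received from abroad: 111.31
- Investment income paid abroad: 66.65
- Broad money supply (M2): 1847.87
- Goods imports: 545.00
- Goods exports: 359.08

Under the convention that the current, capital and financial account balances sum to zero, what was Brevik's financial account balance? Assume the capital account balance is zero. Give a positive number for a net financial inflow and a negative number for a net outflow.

Goods balance = 359.08 - 545.00 = -185.92
Services balance = -37.62
Trade balance (goods + services) = -185.92 + (-37.62) = -223.54
Net primary income = 111.31 - 66.65 = 44.66
Net secondary income = 18.08 - 62.21 = -44.13
Current account = -223.54 + 44.66 + (-44.13) = -223.01
Financial account = -(-223.01) = 223.01

223.01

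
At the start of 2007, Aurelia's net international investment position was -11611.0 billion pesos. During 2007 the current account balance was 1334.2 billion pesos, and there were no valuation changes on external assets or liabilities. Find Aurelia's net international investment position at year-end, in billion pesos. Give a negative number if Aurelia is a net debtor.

-10276.8

With no valuation effects, change in NIIP = current account = 1334.2
End-of-year NIIP = -11611.0 + 1334.2 = -10276.8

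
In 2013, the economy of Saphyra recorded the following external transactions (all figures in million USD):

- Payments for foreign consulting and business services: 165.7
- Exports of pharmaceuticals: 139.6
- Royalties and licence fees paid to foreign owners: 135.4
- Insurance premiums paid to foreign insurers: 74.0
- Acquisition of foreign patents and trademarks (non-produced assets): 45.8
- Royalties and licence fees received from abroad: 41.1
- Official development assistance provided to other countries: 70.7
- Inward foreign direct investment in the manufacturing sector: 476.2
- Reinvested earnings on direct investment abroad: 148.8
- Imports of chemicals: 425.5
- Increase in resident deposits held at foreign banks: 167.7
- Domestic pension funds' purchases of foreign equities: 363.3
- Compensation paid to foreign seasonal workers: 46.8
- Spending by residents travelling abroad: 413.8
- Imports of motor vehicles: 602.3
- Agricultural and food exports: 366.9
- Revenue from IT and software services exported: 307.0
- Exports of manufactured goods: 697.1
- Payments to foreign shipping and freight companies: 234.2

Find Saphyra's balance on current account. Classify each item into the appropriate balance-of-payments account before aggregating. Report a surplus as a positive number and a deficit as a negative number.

Goods: 697.1 - 602.3 + 139.6 - 425.5 + 366.9 = 175.8
Services: -135.4 - 234.2 - 413.8 + 307.0 - 165.7 + 41.1 - 74.0 = -675.0
Primary income: -46.8 + 148.8 = 102.0
Secondary income: -70.7
Current account = 175.8 + (-675.0) + 102.0 + (-70.7) = -467.9
(Excluded from the current account — capital account: acquisition of foreign patents and trademarks (non-produced assets) 45.8; financial account: inward foreign direct investment in the manufacturing sector 476.2, increase in resident deposits held at foreign banks 167.7, domestic pension funds' purchases of foreign equities 363.3.)

-467.9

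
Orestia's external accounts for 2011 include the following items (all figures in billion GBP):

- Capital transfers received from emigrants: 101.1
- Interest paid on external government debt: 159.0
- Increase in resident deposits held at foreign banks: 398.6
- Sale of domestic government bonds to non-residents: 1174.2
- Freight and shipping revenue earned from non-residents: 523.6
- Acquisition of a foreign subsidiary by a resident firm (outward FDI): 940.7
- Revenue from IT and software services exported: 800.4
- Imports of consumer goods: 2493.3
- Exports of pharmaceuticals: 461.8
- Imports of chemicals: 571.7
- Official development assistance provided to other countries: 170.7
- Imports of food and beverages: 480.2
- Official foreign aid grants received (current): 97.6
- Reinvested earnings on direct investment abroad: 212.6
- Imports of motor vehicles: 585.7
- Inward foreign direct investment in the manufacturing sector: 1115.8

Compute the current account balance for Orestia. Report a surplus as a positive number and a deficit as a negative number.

-2364.6

Goods: -571.7 + 461.8 - 585.7 - 480.2 - 2493.3 = -3669.1
Services: 800.4 + 523.6 = 1324.0
Primary income: 212.6 - 159.0 = 53.6
Secondary income: 97.6 - 170.7 = -73.1
Current account = (-3669.1) + 1324.0 + 53.6 + (-73.1) = -2364.6
(Excluded from the current account — capital account: capital transfers received from emigrants 101.1; financial account: increase in resident deposits held at foreign banks 398.6, sale of domestic government bonds to non-residents 1174.2, acquisition of a foreign subsidiary by a resident firm (outward FDI) 940.7, inward foreign direct investment in the manufacturing sector 1115.8.)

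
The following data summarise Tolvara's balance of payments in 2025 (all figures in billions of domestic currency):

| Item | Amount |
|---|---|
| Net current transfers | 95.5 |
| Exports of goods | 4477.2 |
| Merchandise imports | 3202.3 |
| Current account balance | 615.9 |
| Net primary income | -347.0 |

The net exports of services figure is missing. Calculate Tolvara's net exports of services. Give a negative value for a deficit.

Current account = goods balance + services balance + net primary income + net secondary income
Sum of the known components = 1023.4
Net exports of services = CA - (known components) = 615.9 - 1023.4 = -407.5

-407.5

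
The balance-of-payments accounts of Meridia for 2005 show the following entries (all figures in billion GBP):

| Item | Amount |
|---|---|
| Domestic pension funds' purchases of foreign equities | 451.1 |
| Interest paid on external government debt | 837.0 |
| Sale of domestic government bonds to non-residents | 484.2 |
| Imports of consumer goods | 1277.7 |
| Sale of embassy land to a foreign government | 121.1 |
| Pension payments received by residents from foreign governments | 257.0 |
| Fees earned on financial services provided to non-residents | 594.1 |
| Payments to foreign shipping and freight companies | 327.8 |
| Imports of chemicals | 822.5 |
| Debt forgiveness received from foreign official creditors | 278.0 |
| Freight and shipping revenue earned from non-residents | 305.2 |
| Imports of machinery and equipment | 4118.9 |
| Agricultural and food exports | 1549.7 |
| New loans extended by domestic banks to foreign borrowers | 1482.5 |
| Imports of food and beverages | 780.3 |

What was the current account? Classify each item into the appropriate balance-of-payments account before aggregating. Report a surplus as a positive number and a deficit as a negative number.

-5458.2

Goods: -822.5 - 1277.7 + 1549.7 - 780.3 - 4118.9 = -5449.7
Services: -327.8 + 305.2 + 594.1 = 571.5
Primary income: -837.0
Secondary income: 257.0
Current account = (-5449.7) + 571.5 + (-837.0) + 257.0 = -5458.2
(Excluded from the current account — financial account: domestic pension funds' purchases of foreign equities 451.1, sale of domestic government bonds to non-residents 484.2, new loans extended by domestic banks to foreign borrowers 1482.5; capital account: sale of embassy land to a foreign government 121.1, debt forgiveness received from foreign official creditors 278.0.)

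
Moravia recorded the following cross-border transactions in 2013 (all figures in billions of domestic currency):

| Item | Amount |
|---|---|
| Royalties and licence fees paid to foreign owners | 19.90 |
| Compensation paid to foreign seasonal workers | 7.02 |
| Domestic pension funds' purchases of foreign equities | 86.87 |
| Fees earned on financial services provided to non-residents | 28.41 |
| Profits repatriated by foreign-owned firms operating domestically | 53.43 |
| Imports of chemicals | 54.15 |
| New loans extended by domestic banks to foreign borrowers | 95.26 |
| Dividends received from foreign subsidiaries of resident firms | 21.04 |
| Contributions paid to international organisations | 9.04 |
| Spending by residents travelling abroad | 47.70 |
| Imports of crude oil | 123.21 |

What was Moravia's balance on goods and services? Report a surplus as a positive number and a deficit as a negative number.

Goods: -54.15 - 123.21 = -177.36
Services: -47.70 - 19.90 + 28.41 = -39.19
Trade balance = -177.36 + (-39.19) = -216.55
(Excluded from the trade balance — primary income: compensation paid to foreign seasonal workers 7.02, profits repatriated by foreign-owned firms operating domestically 53.43, dividends received from foreign subsidiaries of resident firms 21.04; financial account: domestic pension funds' purchases of foreign equities 86.87, new loans extended by domestic banks to foreign borrowers 95.26; secondary income: contributions paid to international organisations 9.04.)

-216.55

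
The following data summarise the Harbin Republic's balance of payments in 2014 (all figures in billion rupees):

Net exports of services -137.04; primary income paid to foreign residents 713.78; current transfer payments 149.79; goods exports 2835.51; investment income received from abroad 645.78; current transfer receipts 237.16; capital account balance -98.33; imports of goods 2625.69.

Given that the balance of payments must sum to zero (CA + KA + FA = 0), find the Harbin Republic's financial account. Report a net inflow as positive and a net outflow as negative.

6.18

Goods balance = 2835.51 - 2625.69 = 209.82
Services balance = -137.04
Trade balance (goods + services) = 209.82 + (-137.04) = 72.78
Net primary income = 645.78 - 713.78 = -68.00
Net secondary income = 237.16 - 149.79 = 87.37
Current account = 72.78 + (-68.00) + 87.37 = 92.15
Financial account = -(92.15 + (-98.33)) = 6.18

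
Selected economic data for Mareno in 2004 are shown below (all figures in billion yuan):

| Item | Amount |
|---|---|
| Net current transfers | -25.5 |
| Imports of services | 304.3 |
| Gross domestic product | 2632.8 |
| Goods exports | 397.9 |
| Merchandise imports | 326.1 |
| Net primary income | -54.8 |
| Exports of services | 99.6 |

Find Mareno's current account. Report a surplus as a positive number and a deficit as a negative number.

Goods balance = 397.9 - 326.1 = 71.8
Services balance = 99.6 - 304.3 = -204.7
Trade balance (goods + services) = 71.8 + (-204.7) = -132.9
Net primary income = -54.8
Net secondary income = -25.5
Current account = -132.9 + (-54.8) + (-25.5) = -213.2

-213.2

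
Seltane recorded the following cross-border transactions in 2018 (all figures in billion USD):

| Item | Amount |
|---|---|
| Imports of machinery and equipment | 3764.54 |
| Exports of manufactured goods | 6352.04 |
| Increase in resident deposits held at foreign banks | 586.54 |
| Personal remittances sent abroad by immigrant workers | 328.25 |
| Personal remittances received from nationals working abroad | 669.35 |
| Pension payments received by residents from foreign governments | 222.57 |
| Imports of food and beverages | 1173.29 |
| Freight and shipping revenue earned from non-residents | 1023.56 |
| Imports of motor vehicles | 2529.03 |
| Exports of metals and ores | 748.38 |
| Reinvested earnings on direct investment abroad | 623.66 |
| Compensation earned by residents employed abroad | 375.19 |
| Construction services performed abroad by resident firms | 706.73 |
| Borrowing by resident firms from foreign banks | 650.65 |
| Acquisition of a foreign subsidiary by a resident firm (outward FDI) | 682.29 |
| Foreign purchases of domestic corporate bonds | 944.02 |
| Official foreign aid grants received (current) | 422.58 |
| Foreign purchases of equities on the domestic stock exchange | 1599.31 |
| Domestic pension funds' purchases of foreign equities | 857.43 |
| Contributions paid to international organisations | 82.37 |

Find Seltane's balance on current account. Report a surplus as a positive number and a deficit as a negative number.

3266.58

Goods: 6352.04 - 3764.54 - 2529.03 - 1173.29 + 748.38 = -366.44
Services: 1023.56 + 706.73 = 1730.29
Primary income: 623.66 + 375.19 = 998.85
Secondary income: 669.35 + 422.58 - 82.37 + 222.57 - 328.25 = 903.88
Current account = (-366.44) + 1730.29 + 998.85 + 903.88 = 3266.58
(Excluded from the current account — financial account: increase in resident deposits held at foreign banks 586.54, borrowing by resident firms from foreign banks 650.65, acquisition of a foreign subsidiary by a resident firm (outward FDI) 682.29, foreign purchases of domestic corporate bonds 944.02, foreign purchases of equities on the domestic stock exchange 1599.31, domestic pension funds' purchases of foreign equities 857.43.)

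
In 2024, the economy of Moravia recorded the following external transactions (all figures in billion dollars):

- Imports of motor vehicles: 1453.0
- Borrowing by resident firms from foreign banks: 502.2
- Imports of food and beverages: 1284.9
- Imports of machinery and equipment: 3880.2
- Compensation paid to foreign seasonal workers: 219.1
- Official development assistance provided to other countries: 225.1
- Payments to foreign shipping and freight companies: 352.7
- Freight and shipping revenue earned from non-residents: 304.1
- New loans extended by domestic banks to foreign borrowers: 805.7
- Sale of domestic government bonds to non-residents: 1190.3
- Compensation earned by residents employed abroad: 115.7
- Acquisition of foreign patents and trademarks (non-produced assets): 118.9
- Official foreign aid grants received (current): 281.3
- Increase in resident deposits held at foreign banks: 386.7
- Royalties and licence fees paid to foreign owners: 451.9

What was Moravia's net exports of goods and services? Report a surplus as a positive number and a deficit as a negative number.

Goods: -1284.9 - 1453.0 - 3880.2 = -6618.1
Services: -451.9 - 352.7 + 304.1 = -500.5
Trade balance = -6618.1 + (-500.5) = -7118.6
(Excluded from the trade balance — financial account: borrowing by resident firms from foreign banks 502.2, new loans extended by domestic banks to foreign borrowers 805.7, sale of domestic government bonds to non-residents 1190.3, increase in resident deposits held at foreign banks 386.7; primary income: compensation paid to foreign seasonal workers 219.1, compensation earned by residents employed abroad 115.7; secondary income: official development assistance provided to other countries 225.1, official foreign aid grants received (current) 281.3; capital account: acquisition of foreign patents and trademarks (non-produced assets) 118.9.)

-7118.6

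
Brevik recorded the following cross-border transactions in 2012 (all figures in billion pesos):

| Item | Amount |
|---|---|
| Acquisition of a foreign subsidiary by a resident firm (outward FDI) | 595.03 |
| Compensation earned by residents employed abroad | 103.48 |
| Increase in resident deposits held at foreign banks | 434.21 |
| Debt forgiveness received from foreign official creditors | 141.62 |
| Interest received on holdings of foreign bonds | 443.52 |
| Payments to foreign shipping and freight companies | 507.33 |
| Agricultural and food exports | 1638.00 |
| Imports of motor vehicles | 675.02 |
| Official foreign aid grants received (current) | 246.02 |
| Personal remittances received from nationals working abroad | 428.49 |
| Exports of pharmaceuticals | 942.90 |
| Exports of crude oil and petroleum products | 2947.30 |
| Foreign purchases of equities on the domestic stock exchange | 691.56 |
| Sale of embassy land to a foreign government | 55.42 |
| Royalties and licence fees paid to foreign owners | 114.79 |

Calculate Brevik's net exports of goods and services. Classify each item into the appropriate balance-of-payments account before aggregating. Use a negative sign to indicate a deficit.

Goods: 2947.30 + 1638.00 + 942.90 - 675.02 = 4853.18
Services: -507.33 - 114.79 = -622.12
Trade balance = 4853.18 + (-622.12) = 4231.06
(Excluded from the trade balance — financial account: acquisition of a foreign subsidiary by a resident firm (outward FDI) 595.03, increase in resident deposits held at foreign banks 434.21, foreign purchases of equities on the domestic stock exchange 691.56; primary income: compensation earned by residents employed abroad 103.48, interest received on holdings of foreign bonds 443.52; capital account: debt forgiveness received from foreign official creditors 141.62, sale of embassy land to a foreign government 55.42; secondary income: official foreign aid grants received (current) 246.02, personal remittances received from nationals working abroad 428.49.)

4231.06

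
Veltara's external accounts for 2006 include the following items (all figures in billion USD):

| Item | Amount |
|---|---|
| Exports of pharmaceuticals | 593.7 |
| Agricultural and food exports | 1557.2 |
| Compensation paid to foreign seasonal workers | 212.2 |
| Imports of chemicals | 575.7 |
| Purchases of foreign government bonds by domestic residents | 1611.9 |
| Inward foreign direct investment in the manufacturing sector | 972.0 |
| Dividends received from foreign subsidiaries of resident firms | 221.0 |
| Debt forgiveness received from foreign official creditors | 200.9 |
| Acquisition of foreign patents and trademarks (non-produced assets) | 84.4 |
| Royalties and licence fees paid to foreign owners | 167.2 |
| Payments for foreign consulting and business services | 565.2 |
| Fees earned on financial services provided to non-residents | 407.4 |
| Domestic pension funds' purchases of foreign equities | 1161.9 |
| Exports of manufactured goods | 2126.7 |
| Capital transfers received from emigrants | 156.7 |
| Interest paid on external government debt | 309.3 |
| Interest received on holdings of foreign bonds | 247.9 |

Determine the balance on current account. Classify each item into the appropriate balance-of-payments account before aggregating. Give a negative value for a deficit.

3324.3

Goods: 2126.7 + 1557.2 + 593.7 - 575.7 = 3701.9
Services: -565.2 + 407.4 - 167.2 = -325.0
Primary income: -212.2 + 221.0 + 247.9 - 309.3 = -52.6
Current account = 3701.9 + (-325.0) + (-52.6) = 3324.3
(Excluded from the current account — financial account: purchases of foreign government bonds by domestic residents 1611.9, inward foreign direct investment in the manufacturing sector 972.0, domestic pension funds' purchases of foreign equities 1161.9; capital account: debt forgiveness received from foreign official creditors 200.9, acquisition of foreign patents and trademarks (non-produced assets) 84.4, capital transfers received from emigrants 156.7.)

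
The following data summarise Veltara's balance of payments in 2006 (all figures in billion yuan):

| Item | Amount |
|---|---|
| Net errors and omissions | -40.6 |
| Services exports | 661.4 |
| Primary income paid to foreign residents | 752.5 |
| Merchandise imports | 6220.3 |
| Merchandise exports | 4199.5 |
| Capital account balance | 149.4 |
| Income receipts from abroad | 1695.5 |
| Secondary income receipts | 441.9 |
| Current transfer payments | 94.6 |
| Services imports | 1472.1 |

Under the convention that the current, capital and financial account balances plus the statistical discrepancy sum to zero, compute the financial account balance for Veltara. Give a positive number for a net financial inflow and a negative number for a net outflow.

Goods balance = 4199.5 - 6220.3 = -2020.8
Services balance = 661.4 - 1472.1 = -810.7
Trade balance (goods + services) = -2020.8 + (-810.7) = -2831.5
Net primary income = 1695.5 - 752.5 = 943.0
Net secondary income = 441.9 - 94.6 = 347.3
Current account = -2831.5 + 943.0 + 347.3 = -1541.2
Financial account = -(-1541.2 + 149.4 + (-40.6)) = 1432.4

1432.4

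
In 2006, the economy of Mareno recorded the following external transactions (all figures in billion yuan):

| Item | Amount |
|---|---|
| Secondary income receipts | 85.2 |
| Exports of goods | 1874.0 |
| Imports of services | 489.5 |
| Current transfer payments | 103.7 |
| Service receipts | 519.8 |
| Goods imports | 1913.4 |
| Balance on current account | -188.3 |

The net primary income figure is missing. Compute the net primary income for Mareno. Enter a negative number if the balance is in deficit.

Current account = goods balance + services balance + net primary income + net secondary income
Sum of the known components = -27.6
Net primary income = CA - (known components) = -188.3 - (-27.6) = -160.7

-160.7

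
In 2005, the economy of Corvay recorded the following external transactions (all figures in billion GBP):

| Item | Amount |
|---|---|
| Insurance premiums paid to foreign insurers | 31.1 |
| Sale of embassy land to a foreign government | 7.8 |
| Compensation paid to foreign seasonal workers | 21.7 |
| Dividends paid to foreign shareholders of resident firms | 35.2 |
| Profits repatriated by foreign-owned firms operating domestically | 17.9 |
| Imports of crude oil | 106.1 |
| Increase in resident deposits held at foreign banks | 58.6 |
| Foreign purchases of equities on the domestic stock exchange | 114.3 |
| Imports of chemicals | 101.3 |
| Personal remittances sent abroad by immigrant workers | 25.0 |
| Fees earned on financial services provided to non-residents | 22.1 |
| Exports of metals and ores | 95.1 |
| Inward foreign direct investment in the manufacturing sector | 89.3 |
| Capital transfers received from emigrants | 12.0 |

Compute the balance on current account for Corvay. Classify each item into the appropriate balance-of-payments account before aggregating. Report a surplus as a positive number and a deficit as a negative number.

-221.1

Goods: -101.3 - 106.1 + 95.1 = -112.3
Services: -31.1 + 22.1 = -9.0
Primary income: -21.7 - 17.9 - 35.2 = -74.8
Secondary income: -25.0
Current account = (-112.3) + (-9.0) + (-74.8) + (-25.0) = -221.1
(Excluded from the current account — capital account: sale of embassy land to a foreign government 7.8, capital transfers received from emigrants 12.0; financial account: increase in resident deposits held at foreign banks 58.6, foreign purchases of equities on the domestic stock exchange 114.3, inward foreign direct investment in the manufacturing sector 89.3.)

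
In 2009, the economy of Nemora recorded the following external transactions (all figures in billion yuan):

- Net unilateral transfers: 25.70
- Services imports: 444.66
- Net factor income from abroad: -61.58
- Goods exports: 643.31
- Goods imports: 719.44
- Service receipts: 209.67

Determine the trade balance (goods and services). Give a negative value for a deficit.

-311.12

Goods balance = 643.31 - 719.44 = -76.13
Services balance = 209.67 - 444.66 = -234.99
Trade balance (goods + services) = -76.13 + (-234.99) = -311.12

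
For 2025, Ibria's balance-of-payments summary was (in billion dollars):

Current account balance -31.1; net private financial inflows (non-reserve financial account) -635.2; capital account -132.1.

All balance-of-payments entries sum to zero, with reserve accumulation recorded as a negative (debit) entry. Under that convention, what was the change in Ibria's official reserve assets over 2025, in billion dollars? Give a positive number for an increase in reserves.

Official reserve transactions balance = -((-31.1) + (-132.1) + (-635.2)) = 798.4
An accumulation of reserves is recorded as a debit (negative entry), so the change in the stock of reserves is the negative of that balance.
Change in official reserves = -(798.4) = -798.4

-798.4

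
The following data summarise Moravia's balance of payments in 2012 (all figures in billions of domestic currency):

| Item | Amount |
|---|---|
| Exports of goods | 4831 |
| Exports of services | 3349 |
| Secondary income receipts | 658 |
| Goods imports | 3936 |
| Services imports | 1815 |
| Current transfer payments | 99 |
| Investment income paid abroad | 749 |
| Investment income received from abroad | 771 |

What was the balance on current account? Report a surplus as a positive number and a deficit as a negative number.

Goods balance = 4831 - 3936 = 895
Services balance = 3349 - 1815 = 1534
Trade balance (goods + services) = 895 + 1534 = 2429
Net primary income = 771 - 749 = 22
Net secondary income = 658 - 99 = 559
Current account = 2429 + 22 + 559 = 3010

3010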